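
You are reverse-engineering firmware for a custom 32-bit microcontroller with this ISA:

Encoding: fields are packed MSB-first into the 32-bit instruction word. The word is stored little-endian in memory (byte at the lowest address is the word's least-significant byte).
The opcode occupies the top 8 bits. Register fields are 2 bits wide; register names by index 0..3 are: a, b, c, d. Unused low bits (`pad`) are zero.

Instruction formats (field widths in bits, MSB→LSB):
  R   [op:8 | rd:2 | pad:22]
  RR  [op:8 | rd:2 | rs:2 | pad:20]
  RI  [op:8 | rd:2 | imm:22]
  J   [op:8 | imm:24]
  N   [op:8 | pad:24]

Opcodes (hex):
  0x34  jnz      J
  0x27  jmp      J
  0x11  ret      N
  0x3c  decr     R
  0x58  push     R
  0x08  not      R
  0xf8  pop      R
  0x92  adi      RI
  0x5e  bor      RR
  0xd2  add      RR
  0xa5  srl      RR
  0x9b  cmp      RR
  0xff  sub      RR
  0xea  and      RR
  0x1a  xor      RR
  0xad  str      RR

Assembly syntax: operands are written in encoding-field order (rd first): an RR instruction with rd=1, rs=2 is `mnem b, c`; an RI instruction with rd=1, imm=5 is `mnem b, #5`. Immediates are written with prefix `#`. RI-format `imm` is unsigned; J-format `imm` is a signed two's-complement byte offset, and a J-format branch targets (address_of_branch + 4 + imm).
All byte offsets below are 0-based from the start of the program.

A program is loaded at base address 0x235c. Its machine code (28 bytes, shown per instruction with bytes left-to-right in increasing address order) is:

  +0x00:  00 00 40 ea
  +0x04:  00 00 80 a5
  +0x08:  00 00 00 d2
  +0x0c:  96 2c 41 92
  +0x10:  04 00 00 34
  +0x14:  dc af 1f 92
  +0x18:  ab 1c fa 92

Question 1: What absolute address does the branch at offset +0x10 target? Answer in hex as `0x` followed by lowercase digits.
0x2374

@+10  little-endian(04 00 00 34) = 0x34000004
  opcode bits[31:24]=0x34: jnz/J
  imm@[23:0]=0x4 ⇒ #4
  target = base 0x235c + off 0x10 + 4 + imm 4 = 0x2374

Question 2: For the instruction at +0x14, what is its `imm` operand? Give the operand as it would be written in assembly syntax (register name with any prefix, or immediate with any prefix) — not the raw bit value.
off 0x14: read dc af 1f 92 as little → 0x921fafdc
  opcode bits[31:24]=0x92: adi/RI
  rd@[23:22]=0x0 ⇒ a
  imm@[21:0]=0x1fafdc ⇒ #2076636

#2076636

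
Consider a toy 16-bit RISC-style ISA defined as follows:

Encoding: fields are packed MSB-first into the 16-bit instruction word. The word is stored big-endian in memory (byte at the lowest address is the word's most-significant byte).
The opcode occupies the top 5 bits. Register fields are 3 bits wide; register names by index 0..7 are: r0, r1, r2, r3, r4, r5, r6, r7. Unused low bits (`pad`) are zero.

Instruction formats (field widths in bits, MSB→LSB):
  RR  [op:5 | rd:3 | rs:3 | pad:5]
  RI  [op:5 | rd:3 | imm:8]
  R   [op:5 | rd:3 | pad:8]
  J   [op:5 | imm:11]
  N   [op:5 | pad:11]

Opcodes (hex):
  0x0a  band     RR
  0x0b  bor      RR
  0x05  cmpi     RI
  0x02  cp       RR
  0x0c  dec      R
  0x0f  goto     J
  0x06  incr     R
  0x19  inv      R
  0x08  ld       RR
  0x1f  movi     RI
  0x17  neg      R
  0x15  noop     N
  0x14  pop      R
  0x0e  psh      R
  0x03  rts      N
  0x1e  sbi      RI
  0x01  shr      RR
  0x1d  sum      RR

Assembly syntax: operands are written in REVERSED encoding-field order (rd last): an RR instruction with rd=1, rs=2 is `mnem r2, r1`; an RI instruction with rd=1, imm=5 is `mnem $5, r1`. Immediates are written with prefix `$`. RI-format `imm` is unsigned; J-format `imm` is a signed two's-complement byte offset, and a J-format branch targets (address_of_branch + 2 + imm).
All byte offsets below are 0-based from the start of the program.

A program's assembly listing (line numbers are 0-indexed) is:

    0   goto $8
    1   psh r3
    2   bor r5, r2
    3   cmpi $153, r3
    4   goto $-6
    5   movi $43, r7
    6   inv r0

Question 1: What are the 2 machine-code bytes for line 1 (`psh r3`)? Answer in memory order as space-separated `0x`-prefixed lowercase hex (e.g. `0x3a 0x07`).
1. psh fields op=0xe:5|rd=3:3|pad=0:8 → word 7300h → 73 00

0x73 0x00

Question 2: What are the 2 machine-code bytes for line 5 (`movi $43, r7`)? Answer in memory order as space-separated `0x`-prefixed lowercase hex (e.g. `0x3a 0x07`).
5. movi fields op=0x1f:5|rd=7:3|imm=43:8 → word ff2bh → ff 2b

0xff 0x2b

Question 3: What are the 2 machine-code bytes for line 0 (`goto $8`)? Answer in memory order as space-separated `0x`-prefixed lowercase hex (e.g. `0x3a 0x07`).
L0: goto op=0xf:5|imm=8:11 ⇒ 0x7808 ⇒ big 78 08

0x78 0x08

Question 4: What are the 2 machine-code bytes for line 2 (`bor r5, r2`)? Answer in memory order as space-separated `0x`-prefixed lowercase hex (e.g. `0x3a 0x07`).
0x5a 0xa0

2. bor fields op=0xb:5|rd=2:3|rs=5:3|pad=0:5 → word 5aa0h → 5a a0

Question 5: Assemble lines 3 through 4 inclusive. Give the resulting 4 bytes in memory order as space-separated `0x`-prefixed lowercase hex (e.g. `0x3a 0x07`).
0x2b 0x99 0x7f 0xfa

3. cmpi fields op=0x5:5|rd=3:3|imm=153:8 → word 2b99h → 2b 99
4. goto fields op=0xf:5|imm=-6:11 → word 7ffah → 7f fa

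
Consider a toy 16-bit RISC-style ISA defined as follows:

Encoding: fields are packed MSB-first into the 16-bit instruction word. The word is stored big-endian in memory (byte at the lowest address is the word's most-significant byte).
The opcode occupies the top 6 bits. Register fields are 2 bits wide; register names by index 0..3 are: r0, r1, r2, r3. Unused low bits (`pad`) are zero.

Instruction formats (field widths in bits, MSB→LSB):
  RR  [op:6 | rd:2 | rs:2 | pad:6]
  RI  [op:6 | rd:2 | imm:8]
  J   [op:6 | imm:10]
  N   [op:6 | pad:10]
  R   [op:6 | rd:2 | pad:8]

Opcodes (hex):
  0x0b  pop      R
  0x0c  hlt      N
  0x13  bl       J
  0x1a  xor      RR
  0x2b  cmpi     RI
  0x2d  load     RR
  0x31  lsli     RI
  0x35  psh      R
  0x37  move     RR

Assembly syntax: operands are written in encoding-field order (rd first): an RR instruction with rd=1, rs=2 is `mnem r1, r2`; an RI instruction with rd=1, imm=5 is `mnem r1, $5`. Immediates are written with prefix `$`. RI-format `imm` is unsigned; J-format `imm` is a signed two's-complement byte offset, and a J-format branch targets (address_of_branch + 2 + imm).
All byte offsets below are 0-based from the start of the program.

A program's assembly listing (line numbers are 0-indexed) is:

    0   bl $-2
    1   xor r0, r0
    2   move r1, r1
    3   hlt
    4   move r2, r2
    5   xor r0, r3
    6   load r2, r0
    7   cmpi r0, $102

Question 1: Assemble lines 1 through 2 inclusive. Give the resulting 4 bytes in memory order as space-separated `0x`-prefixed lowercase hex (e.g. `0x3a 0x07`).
0x68 0x00 0xdd 0x40

1. xor fields op=0x1a:6|rd=0:2|rs=0:2|pad=0:6 → word 6800h → 68 00
2. move fields op=0x37:6|rd=1:2|rs=1:2|pad=0:6 → word dd40h → dd 40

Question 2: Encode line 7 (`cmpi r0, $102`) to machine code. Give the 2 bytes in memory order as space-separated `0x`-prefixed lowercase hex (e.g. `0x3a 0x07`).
L7: cmpi op=0x2b:6|rd=0:2|imm=102:8 ⇒ 0xac66 ⇒ big ac 66

0xac 0x66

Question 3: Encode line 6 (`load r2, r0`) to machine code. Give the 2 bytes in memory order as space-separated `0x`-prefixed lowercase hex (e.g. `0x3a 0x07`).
6. load fields op=0x2d:6|rd=2:2|rs=0:2|pad=0:6 → word b600h → b6 00

0xb6 0x00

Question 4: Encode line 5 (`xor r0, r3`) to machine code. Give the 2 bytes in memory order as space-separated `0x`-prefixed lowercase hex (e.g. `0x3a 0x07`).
0x68 0xc0

line 5 (xor): pack op=0x1a:6|rd=0:2|rs=3:2|pad=0:6 = 0x68c0; big→ 68 c0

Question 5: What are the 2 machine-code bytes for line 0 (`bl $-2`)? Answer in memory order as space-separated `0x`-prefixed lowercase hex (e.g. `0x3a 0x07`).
0x4f 0xfe

line 0 (bl): pack op=0x13:6|imm=-2:10 = 0x4ffe; big→ 4f fe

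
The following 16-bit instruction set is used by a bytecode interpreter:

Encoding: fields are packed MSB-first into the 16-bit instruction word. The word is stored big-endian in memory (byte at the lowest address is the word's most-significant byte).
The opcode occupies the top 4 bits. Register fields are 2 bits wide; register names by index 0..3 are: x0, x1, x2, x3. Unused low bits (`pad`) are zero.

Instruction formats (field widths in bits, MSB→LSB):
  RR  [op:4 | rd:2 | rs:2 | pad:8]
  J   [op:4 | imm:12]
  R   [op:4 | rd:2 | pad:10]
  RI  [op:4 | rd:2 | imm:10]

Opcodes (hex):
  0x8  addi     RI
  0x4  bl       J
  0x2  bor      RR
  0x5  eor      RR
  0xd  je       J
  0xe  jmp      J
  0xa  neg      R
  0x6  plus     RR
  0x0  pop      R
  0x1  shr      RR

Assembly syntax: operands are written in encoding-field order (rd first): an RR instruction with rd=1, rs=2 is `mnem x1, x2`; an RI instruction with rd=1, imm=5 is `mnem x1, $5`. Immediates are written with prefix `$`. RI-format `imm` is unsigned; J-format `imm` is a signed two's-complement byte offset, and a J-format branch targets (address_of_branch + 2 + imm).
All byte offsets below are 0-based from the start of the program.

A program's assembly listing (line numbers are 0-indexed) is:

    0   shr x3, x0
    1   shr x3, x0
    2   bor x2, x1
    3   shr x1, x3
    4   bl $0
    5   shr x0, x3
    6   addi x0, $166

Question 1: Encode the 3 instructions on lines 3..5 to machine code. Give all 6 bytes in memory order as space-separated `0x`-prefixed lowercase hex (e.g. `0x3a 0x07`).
0x17 0x00 0x40 0x00 0x13 0x00

3. shr fields op=0x1:4|rd=1:2|rs=3:2|pad=0:8 → word 1700h → 17 00
4. bl fields op=0x4:4|imm=0:12 → word 4000h → 40 00
5. shr fields op=0x1:4|rd=0:2|rs=3:2|pad=0:8 → word 1300h → 13 00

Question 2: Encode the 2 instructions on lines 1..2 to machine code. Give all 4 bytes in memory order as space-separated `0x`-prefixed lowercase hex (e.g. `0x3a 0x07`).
0x1c 0x00 0x29 0x00

line 1 (shr): pack op=0x1:4|rd=3:2|rs=0:2|pad=0:8 = 0x1c00; big→ 1c 00
line 2 (bor): pack op=0x2:4|rd=2:2|rs=1:2|pad=0:8 = 0x2900; big→ 29 00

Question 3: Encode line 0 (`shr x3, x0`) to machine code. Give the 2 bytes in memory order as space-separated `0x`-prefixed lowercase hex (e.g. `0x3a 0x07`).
0x1c 0x00

0. shr fields op=0x1:4|rd=3:2|rs=0:2|pad=0:8 → word 1c00h → 1c 00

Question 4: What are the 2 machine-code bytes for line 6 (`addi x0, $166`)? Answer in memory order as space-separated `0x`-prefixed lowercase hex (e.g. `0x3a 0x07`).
0x80 0xa6

L6: addi op=0x8:4|rd=0:2|imm=166:10 ⇒ 0x80a6 ⇒ big 80 a6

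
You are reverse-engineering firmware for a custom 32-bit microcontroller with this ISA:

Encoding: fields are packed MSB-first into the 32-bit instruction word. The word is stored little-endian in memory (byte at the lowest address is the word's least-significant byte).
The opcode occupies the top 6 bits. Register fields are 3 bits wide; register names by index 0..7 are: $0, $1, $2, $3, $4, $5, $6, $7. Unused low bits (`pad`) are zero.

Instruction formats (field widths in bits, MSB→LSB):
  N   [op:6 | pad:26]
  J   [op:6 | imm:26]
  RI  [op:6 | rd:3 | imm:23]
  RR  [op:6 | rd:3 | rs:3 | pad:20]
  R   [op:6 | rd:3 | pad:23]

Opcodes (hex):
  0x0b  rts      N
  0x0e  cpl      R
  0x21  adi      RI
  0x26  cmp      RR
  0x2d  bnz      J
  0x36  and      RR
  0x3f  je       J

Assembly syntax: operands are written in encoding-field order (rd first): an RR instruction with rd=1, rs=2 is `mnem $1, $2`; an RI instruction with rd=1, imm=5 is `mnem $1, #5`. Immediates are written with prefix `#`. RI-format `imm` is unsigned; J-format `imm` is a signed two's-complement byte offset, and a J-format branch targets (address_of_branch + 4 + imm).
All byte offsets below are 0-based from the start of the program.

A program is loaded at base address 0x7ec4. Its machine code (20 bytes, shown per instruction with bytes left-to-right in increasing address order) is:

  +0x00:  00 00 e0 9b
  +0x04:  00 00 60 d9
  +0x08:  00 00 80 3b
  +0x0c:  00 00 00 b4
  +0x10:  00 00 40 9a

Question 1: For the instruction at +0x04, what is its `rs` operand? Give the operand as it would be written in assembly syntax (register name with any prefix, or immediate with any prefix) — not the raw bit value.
off 0x04: read 00 00 60 d9 as little → 0xd9600000
  op=0xd9600000>>26=0x36 ⇒ and (RR)
  rd@[25:23]=0x2 ⇒ $2
  rs@[22:20]=0x6 ⇒ $6

$6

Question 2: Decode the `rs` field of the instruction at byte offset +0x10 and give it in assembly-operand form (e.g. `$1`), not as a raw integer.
off 0x10: read 00 00 40 9a as little → 0x9a400000
  opcode bits[31:26]=0x26: cmp/RR
  rd@[25:23]=0x4 ⇒ $4
  rs@[22:20]=0x4 ⇒ $4

$4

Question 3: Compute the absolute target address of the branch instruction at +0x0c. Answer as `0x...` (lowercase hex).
0x7ed4

[0c] 00 00 00 b4 → 0xb4000000
  opcode bits[31:26]=0x2d: bnz/J
  imm@[25:0]=0x0 ⇒ #0
  target = base 0x7ec4 + off 0x0c + 4 + imm 0 = 0x7ed4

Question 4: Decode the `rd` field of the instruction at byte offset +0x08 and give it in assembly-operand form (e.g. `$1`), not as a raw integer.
off 0x08: read 00 00 80 3b as little → 0x3b800000
  op=0x3b800000>>26=0xe ⇒ cpl (R)
  rd: (w>>23)&0x7=0x7 → $7

$7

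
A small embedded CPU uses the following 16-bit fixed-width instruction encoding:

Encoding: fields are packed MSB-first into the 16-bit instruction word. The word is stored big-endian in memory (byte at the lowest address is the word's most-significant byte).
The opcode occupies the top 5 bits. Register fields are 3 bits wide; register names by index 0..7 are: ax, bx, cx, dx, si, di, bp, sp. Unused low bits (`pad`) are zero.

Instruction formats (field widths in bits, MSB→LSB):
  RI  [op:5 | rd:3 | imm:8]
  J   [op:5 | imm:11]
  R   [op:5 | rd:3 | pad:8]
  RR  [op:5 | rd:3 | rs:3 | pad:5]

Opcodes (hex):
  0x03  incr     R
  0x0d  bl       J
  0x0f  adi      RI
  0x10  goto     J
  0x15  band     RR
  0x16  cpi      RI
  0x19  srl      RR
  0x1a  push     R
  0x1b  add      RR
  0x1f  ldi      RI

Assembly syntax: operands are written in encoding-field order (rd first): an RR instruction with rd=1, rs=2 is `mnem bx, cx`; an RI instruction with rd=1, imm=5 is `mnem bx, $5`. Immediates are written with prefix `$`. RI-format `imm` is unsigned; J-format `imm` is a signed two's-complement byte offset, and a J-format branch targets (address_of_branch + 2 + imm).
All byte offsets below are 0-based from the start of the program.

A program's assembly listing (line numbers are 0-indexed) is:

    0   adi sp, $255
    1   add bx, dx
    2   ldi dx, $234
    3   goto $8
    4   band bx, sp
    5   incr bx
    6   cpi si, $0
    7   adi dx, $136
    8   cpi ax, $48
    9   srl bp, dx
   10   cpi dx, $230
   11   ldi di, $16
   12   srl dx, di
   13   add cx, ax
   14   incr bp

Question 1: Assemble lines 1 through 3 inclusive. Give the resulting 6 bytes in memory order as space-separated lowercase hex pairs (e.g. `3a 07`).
d9 60 fb ea 80 08

1. add fields op=0x1b:5|rd=1:3|rs=3:3|pad=0:5 → word d960h → d9 60
2. ldi fields op=0x1f:5|rd=3:3|imm=234:8 → word fbeah → fb ea
3. goto fields op=0x10:5|imm=8:11 → word 8008h → 80 08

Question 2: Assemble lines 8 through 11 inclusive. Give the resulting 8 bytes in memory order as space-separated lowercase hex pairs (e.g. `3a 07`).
L8: cpi op=0x16:5|rd=0:3|imm=48:8 ⇒ 0xb030 ⇒ big b0 30
L9: srl op=0x19:5|rd=6:3|rs=3:3|pad=0:5 ⇒ 0xce60 ⇒ big ce 60
L10: cpi op=0x16:5|rd=3:3|imm=230:8 ⇒ 0xb3e6 ⇒ big b3 e6
L11: ldi op=0x1f:5|rd=5:3|imm=16:8 ⇒ 0xfd10 ⇒ big fd 10

b0 30 ce 60 b3 e6 fd 10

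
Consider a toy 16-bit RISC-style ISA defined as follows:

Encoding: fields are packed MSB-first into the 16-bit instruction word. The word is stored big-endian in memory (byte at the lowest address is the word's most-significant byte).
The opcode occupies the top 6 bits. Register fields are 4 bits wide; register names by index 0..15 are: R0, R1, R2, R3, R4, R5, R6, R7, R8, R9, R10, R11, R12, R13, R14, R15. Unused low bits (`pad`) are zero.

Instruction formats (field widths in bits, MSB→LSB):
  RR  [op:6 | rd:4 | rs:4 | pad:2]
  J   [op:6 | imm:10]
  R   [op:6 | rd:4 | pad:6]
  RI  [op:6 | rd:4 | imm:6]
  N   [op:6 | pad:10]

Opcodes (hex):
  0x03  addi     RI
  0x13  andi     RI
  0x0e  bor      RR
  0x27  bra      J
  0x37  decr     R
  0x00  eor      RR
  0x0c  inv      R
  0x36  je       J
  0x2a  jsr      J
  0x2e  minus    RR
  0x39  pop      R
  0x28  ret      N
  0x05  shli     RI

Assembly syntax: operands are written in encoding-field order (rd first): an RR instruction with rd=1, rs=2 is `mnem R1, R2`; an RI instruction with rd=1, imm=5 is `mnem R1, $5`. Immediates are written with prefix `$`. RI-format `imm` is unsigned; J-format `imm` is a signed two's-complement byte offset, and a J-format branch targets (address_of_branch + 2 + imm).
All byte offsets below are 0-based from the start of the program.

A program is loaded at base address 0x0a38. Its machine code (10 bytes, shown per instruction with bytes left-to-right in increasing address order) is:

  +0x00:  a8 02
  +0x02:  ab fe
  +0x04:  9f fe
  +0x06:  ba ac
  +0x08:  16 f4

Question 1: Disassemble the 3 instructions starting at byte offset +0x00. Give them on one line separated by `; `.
jsr $2; jsr $-2; bra $-2

+0x00: a8 02 ⇒ word 0xa802 (big)
  opcode bits[15:10]=0x2a: jsr/J
  imm: (w>>0)&0x3ff=0x2 → $2
+0x02: ab fe ⇒ word 0xabfe (big)
  opcode bits[15:10]=0x2a: jsr/J
  imm: (w>>0)&0x3ff=0x3fe (s10→-2) → $-2
+0x04: 9f fe ⇒ word 0x9ffe (big)
  opcode bits[15:10]=0x27: bra/J
  imm: (w>>0)&0x3ff=0x3fe (s10→-2) → $-2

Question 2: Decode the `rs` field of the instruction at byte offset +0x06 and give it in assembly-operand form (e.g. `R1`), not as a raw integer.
R11

[06] ba ac → 0xbaac
  op=0xbaac>>10=0x2e ⇒ minus (RR)
  [9:6] rd=10 = R10
  [5:2] rs=11 = R11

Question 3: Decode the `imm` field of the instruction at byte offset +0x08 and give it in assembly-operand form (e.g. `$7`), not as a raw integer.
@+08  big-endian(16 f4) = 0x16f4
  top 6b → 0x5 → shli [RI]
  [9:6] rd=11 = R11
  [5:0] imm=52 = $52

$52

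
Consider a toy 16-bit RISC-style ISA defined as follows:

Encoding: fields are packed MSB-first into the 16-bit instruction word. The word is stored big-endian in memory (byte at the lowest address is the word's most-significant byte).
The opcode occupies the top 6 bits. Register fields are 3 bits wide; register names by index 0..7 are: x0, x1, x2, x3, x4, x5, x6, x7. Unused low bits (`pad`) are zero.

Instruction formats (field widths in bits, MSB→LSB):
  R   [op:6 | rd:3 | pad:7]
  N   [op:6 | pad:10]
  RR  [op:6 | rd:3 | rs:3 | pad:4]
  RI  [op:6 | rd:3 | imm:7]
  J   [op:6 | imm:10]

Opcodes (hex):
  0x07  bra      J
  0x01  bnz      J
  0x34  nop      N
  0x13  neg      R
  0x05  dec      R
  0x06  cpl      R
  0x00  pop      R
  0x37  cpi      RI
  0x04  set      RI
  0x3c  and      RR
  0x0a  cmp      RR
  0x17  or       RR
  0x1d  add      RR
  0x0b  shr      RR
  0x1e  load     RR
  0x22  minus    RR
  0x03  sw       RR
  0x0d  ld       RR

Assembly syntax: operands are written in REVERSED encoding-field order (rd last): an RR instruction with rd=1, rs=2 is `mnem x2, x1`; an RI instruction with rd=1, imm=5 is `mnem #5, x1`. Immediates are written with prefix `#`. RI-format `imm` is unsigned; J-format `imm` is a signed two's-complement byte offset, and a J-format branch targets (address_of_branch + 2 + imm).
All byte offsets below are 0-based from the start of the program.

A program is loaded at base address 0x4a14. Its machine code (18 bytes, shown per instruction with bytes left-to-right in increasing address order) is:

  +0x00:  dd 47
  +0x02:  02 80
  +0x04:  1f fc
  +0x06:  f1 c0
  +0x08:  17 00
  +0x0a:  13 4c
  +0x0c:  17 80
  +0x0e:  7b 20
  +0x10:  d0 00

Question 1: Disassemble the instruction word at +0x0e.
load x2, x6

+0x0e: 7b 20 ⇒ word 0x7b20 (big)
  top 6b → 0x1e → load [RR]
  [9:7] rd=6 = x6
  [6:4] rs=2 = x2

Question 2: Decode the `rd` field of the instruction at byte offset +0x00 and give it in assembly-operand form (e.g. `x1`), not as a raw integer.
x2

[00] dd 47 → 0xdd47
  top 6b → 0x37 → cpi [RI]
  rd: (w>>7)&0x7=0x2 → x2
  imm: (w>>0)&0x7f=0x47 → #71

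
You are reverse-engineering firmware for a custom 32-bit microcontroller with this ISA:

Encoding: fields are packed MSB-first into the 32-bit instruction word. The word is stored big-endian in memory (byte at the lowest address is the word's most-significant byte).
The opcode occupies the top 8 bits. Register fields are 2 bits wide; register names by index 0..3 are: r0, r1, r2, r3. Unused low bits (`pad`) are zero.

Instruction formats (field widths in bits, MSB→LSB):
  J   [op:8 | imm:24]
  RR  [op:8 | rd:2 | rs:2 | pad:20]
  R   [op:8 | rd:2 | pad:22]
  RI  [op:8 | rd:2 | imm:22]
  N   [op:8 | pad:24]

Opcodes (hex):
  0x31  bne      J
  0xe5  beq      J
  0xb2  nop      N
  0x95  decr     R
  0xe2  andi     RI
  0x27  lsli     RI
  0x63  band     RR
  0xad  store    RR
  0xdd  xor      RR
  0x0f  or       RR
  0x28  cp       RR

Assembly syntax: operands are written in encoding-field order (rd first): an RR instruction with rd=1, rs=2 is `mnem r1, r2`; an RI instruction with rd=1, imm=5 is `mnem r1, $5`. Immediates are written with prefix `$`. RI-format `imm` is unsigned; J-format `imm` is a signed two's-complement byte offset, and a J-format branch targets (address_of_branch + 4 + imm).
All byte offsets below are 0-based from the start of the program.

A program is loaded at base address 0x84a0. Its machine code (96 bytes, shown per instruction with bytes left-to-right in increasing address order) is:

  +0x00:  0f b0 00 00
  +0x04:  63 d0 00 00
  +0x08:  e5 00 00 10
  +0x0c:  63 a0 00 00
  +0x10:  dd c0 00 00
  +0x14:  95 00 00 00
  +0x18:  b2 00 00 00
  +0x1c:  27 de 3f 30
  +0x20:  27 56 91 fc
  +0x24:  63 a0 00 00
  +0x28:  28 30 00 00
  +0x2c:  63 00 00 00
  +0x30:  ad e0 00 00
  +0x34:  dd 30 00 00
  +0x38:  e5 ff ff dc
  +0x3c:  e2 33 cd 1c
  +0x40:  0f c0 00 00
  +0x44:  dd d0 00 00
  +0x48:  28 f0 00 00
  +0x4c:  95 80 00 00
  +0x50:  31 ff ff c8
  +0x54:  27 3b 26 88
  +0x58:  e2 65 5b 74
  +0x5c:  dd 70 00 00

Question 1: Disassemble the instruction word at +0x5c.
xor r1, r3

off 0x5c: read dd 70 00 00 as big → 0xdd700000
  opcode bits[31:24]=0xdd: xor/RR
  [23:22] rd=1 = r1
  [21:20] rs=3 = r3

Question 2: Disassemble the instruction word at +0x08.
@+08  big-endian(e5 00 00 10) = 0xe5000010
  top 8b → 0xe5 → beq [J]
  imm: (w>>0)&0xffffff=0x10 → $16

beq $16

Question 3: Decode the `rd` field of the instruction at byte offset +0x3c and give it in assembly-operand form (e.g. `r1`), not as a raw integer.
@+3c  big-endian(e2 33 cd 1c) = 0xe233cd1c
  top 8b → 0xe2 → andi [RI]
  rd: (w>>22)&0x3=0x0 → r0
  imm: (w>>0)&0x3fffff=0x33cd1c → $3394844

r0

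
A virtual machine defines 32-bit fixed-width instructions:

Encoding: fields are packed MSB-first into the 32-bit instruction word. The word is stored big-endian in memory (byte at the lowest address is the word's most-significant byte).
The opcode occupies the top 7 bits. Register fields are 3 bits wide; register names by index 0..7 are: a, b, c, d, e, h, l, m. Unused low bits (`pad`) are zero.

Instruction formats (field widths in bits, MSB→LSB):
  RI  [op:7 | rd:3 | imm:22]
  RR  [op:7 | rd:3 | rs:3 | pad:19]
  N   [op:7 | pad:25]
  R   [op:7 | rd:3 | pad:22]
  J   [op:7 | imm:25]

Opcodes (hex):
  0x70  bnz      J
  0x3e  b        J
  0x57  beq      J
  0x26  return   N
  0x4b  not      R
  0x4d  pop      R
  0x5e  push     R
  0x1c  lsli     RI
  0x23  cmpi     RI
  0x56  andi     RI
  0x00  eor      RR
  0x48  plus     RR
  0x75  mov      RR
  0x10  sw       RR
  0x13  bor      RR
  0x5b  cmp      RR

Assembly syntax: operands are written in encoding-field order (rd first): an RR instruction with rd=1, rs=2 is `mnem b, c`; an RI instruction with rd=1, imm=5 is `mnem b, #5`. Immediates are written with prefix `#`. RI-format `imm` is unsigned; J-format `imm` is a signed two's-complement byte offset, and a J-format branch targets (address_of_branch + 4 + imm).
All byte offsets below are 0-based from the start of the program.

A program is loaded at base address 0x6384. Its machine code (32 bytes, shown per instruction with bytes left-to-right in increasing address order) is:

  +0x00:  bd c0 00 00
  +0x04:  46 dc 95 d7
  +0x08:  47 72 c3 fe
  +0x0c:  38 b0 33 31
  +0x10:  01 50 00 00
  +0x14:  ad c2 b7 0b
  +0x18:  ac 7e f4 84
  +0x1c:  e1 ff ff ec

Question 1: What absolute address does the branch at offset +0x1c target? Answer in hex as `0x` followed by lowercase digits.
off 0x1c: read e1 ff ff ec as big → 0xe1ffffec
  op=0xe1ffffec>>25=0x70 ⇒ bnz (J)
  imm@[24:0]=0x1ffffec (s25→-20) ⇒ #-20
  target = base 0x6384 + off 0x1c + 4 + imm -20 = 0x6390

0x6390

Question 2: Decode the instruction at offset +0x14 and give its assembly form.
@+14  big-endian(ad c2 b7 0b) = 0xadc2b70b
  opcode bits[31:25]=0x56: andi/RI
  rd: (w>>22)&0x7=0x7 → m
  imm: (w>>0)&0x3fffff=0x2b70b → #177931

andi m, #177931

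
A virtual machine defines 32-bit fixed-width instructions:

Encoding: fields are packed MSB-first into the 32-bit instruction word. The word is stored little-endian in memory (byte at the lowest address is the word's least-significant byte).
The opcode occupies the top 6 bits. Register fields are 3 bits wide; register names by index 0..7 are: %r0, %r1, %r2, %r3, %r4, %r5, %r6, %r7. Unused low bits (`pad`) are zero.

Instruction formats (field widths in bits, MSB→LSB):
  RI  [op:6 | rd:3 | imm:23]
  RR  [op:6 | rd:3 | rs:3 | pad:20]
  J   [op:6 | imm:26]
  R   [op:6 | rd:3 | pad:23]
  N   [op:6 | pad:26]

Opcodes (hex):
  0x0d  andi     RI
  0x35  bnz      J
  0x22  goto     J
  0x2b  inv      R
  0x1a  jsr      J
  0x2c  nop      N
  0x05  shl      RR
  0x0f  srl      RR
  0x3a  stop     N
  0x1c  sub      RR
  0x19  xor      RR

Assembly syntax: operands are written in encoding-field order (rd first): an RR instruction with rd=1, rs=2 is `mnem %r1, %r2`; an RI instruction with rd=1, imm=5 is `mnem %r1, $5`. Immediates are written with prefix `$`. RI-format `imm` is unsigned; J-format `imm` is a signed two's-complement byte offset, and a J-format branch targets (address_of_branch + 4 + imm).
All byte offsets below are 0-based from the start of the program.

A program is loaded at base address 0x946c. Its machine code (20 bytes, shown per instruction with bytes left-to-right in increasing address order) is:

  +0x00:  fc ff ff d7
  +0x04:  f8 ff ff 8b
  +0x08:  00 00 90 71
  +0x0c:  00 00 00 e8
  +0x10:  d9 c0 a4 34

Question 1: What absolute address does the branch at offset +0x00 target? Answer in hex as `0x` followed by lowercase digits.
0x946c

@+00  little-endian(fc ff ff d7) = 0xd7fffffc
  top 6b → 0x35 → bnz [J]
  [25:0] imm=67108860 (s26→-4) = $-4
  target = base 0x946c + off 0x00 + 4 + imm -4 = 0x946c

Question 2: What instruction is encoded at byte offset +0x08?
@+08  little-endian(00 00 90 71) = 0x71900000
  op=0x71900000>>26=0x1c ⇒ sub (RR)
  [25:23] rd=3 = %r3
  [22:20] rs=1 = %r1

sub %r3, %r1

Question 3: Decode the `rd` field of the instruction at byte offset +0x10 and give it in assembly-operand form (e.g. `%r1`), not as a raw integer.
%r1

+0x10: d9 c0 a4 34 ⇒ word 0x34a4c0d9 (little)
  op=0x34a4c0d9>>26=0xd ⇒ andi (RI)
  rd: (w>>23)&0x7=0x1 → %r1
  imm: (w>>0)&0x7fffff=0x24c0d9 → $2408665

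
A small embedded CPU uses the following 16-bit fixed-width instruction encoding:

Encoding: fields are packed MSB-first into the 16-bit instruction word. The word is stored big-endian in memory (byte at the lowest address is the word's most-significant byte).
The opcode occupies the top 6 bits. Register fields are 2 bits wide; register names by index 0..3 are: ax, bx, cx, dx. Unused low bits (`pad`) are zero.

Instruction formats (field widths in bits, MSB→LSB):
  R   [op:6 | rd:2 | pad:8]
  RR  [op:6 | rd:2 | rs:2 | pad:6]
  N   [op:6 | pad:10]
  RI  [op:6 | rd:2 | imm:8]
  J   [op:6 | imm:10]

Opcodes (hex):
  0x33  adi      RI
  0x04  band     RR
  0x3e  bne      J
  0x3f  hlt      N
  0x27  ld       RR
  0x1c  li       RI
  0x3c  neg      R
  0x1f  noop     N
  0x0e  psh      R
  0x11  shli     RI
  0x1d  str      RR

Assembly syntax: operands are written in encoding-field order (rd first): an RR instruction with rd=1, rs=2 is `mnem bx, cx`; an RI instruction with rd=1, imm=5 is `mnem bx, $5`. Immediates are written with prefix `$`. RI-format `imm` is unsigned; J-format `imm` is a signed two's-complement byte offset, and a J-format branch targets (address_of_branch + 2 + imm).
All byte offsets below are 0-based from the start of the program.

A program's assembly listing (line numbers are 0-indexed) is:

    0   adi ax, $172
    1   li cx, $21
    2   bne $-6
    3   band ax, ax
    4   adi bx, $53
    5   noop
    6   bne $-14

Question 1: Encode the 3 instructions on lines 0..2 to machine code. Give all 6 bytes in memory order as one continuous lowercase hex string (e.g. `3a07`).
line 0 (adi): pack op=0x33:6|rd=0:2|imm=172:8 = 0xccac; big→ cc ac
line 1 (li): pack op=0x1c:6|rd=2:2|imm=21:8 = 0x7215; big→ 72 15
line 2 (bne): pack op=0x3e:6|imm=-6:10 = 0xfbfa; big→ fb fa

ccac7215fbfa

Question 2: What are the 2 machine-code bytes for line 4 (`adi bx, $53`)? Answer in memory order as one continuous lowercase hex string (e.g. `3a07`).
cd35

L4: adi op=0x33:6|rd=1:2|imm=53:8 ⇒ 0xcd35 ⇒ big cd 35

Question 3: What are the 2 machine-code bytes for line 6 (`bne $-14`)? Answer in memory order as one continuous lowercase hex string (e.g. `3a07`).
fbf2

line 6 (bne): pack op=0x3e:6|imm=-14:10 = 0xfbf2; big→ fb f2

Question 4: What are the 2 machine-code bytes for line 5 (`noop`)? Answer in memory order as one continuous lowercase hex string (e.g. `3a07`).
7c00

5. noop fields op=0x1f:6|pad=0:10 → word 7c00h → 7c 00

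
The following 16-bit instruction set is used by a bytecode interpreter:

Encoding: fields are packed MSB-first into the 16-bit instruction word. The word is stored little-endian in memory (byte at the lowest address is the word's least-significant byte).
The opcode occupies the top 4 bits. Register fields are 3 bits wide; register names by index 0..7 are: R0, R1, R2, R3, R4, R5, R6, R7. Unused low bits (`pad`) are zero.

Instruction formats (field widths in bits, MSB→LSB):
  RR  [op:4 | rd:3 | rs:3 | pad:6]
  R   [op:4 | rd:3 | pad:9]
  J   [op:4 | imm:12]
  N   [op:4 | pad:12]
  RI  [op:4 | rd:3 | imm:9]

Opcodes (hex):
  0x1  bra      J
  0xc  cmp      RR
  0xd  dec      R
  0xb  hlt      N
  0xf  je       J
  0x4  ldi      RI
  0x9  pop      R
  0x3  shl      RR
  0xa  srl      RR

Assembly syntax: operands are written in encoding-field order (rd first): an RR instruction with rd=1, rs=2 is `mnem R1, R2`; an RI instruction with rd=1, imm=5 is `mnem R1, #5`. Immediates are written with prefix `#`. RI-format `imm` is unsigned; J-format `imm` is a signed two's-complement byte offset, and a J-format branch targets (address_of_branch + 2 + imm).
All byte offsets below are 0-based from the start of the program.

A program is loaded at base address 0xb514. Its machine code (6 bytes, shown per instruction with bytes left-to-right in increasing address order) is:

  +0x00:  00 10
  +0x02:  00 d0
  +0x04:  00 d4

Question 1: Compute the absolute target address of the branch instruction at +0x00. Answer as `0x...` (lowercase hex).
0xb516

off 0x00: read 00 10 as little → 0x1000
  opcode bits[15:12]=0x1: bra/J
  [11:0] imm=0 = #0
  target = base 0xb514 + off 0x00 + 2 + imm 0 = 0xb516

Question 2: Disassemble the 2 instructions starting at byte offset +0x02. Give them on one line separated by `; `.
+0x02: 00 d0 ⇒ word 0xd000 (little)
  top 4b → 0xd → dec [R]
  rd: (w>>9)&0x7=0x0 → R0
+0x04: 00 d4 ⇒ word 0xd400 (little)
  top 4b → 0xd → dec [R]
  rd: (w>>9)&0x7=0x2 → R2

dec R0; dec R2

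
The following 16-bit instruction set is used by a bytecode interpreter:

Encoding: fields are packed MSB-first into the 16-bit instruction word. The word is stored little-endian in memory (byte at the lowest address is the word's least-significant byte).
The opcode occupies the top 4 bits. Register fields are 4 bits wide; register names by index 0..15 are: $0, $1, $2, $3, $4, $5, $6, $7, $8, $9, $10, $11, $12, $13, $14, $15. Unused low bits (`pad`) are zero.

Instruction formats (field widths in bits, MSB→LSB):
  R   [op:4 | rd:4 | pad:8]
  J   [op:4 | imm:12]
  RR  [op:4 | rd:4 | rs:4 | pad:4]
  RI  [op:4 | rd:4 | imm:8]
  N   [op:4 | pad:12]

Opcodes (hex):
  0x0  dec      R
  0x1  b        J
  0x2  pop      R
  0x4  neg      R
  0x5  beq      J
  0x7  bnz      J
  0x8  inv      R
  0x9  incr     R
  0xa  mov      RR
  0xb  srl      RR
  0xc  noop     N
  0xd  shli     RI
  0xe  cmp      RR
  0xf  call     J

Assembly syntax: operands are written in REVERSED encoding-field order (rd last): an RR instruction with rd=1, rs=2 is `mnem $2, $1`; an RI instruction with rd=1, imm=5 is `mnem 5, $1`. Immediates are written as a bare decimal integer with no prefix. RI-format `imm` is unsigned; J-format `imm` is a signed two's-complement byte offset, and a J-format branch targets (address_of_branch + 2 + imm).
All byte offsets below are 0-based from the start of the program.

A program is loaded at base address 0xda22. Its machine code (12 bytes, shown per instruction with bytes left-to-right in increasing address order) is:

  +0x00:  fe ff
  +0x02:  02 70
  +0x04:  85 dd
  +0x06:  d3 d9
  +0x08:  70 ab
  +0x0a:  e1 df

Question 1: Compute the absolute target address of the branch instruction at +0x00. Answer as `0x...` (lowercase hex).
0xda22

@+00  little-endian(fe ff) = 0xfffe
  top 4b → 0xf → call [J]
  [11:0] imm=4094 (s12→-2) = -2
  target = base 0xda22 + off 0x00 + 2 + imm -2 = 0xda22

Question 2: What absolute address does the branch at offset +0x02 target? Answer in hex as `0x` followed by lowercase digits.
0xda28

off 0x02: read 02 70 as little → 0x7002
  top 4b → 0x7 → bnz [J]
  imm: (w>>0)&0xfff=0x2 → 2
  target = base 0xda22 + off 0x02 + 2 + imm 2 = 0xda28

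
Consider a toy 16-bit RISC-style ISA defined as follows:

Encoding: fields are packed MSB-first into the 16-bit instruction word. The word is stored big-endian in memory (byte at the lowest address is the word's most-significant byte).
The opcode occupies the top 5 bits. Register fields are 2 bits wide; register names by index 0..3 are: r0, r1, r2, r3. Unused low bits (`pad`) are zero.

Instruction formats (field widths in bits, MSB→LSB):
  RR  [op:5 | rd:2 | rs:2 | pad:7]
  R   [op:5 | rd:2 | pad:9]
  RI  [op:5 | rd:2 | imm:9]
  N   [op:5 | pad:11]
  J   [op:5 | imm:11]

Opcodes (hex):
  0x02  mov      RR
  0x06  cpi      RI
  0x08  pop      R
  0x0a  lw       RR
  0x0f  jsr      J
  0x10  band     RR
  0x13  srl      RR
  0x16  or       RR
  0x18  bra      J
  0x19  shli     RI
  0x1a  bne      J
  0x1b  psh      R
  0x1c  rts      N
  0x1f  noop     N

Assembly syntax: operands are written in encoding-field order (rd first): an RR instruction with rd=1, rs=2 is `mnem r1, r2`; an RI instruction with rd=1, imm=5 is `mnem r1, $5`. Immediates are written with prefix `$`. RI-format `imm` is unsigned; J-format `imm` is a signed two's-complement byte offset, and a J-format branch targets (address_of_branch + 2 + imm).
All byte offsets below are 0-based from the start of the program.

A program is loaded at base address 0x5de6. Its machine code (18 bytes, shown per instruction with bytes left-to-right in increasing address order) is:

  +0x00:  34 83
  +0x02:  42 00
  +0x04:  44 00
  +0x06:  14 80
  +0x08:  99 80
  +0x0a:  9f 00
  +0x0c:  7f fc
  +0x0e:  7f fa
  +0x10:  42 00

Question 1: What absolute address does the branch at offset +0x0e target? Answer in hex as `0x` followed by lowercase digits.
0x5df0

@+0e  big-endian(7f fa) = 0x7ffa
  op=0x7ffa>>11=0xf ⇒ jsr (J)
  imm@[10:0]=0x7fa (s11→-6) ⇒ $-6
  target = base 0x5de6 + off 0x0e + 2 + imm -6 = 0x5df0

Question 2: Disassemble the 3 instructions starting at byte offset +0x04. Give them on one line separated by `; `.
off 0x04: read 44 00 as big → 0x4400
  opcode bits[15:11]=0x8: pop/R
  rd@[10:9]=0x2 ⇒ r2
off 0x06: read 14 80 as big → 0x1480
  opcode bits[15:11]=0x2: mov/RR
  rd@[10:9]=0x2 ⇒ r2
  rs@[8:7]=0x1 ⇒ r1
off 0x08: read 99 80 as big → 0x9980
  opcode bits[15:11]=0x13: srl/RR
  rd@[10:9]=0x0 ⇒ r0
  rs@[8:7]=0x3 ⇒ r3

pop r2; mov r2, r1; srl r0, r3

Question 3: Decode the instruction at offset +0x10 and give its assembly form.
off 0x10: read 42 00 as big → 0x4200
  opcode bits[15:11]=0x8: pop/R
  [10:9] rd=1 = r1

pop r1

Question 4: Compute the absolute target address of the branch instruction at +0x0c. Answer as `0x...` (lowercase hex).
@+0c  big-endian(7f fc) = 0x7ffc
  top 5b → 0xf → jsr [J]
  imm@[10:0]=0x7fc (s11→-4) ⇒ $-4
  target = base 0x5de6 + off 0x0c + 2 + imm -4 = 0x5df0

0x5df0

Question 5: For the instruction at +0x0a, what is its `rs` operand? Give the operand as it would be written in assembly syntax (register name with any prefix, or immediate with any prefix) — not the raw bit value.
r2

+0x0a: 9f 00 ⇒ word 0x9f00 (big)
  opcode bits[15:11]=0x13: srl/RR
  [10:9] rd=3 = r3
  [8:7] rs=2 = r2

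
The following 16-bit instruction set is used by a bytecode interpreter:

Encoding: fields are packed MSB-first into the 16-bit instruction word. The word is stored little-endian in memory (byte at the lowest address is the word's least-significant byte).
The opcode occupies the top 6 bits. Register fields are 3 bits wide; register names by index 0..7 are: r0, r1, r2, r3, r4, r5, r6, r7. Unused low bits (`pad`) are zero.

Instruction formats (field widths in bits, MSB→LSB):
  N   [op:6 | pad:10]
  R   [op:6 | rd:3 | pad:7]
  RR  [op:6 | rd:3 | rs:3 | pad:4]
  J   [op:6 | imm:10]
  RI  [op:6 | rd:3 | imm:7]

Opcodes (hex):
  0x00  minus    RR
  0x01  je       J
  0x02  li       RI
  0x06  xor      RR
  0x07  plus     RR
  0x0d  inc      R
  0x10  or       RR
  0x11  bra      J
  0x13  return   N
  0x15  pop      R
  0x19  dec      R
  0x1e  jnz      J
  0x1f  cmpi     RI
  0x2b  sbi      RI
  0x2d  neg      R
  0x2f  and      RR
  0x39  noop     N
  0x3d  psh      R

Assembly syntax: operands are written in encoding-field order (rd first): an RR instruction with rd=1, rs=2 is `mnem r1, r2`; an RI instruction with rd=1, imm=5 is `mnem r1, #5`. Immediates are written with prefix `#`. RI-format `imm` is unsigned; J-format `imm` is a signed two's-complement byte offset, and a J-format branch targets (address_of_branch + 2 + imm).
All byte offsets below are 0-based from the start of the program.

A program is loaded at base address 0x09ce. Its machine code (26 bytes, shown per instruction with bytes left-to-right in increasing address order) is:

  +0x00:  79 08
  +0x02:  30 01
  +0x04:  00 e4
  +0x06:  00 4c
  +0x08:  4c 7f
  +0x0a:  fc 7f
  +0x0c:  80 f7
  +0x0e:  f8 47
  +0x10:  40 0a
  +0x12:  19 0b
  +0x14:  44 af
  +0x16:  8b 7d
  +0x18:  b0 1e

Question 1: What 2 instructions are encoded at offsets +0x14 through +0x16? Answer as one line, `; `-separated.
sbi r6, #68; cmpi r3, #11

+0x14: 44 af ⇒ word 0xaf44 (little)
  top 6b → 0x2b → sbi [RI]
  [9:7] rd=6 = r6
  [6:0] imm=68 = #68
+0x16: 8b 7d ⇒ word 0x7d8b (little)
  top 6b → 0x1f → cmpi [RI]
  [9:7] rd=3 = r3
  [6:0] imm=11 = #11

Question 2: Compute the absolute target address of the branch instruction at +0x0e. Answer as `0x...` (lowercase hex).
0x09d6

[0e] f8 47 → 0x47f8
  top 6b → 0x11 → bra [J]
  imm: (w>>0)&0x3ff=0x3f8 (s10→-8) → #-8
  target = base 0x09ce + off 0x0e + 2 + imm -8 = 0x09d6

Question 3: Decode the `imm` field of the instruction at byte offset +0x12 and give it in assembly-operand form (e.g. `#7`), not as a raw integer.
[12] 19 0b → 0x0b19
  top 6b → 0x2 → li [RI]
  rd: (w>>7)&0x7=0x6 → r6
  imm: (w>>0)&0x7f=0x19 → #25

#25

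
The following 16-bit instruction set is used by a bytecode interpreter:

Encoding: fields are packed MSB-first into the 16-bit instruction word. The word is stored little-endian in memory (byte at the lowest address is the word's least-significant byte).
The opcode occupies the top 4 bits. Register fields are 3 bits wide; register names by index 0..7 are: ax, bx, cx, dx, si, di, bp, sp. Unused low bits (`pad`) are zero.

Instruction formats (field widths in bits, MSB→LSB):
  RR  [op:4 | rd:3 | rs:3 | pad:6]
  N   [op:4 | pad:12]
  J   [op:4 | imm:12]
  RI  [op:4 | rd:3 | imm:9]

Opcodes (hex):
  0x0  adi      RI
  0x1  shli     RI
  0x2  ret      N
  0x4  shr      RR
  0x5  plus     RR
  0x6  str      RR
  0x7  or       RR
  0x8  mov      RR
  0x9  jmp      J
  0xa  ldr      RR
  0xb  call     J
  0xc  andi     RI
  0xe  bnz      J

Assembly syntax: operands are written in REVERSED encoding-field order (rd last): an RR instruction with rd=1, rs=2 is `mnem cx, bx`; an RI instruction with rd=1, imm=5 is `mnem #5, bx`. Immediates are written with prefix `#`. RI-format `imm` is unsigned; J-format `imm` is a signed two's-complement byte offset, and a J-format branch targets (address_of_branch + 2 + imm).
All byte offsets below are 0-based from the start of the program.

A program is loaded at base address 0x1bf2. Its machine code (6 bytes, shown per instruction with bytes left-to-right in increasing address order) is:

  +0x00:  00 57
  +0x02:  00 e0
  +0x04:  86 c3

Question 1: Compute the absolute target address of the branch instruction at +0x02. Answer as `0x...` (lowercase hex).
0x1bf6

+0x02: 00 e0 ⇒ word 0xe000 (little)
  top 4b → 0xe → bnz [J]
  imm@[11:0]=0x0 ⇒ #0
  target = base 0x1bf2 + off 0x02 + 2 + imm 0 = 0x1bf6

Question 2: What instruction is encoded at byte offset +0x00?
@+00  little-endian(00 57) = 0x5700
  opcode bits[15:12]=0x5: plus/RR
  rd@[11:9]=0x3 ⇒ dx
  rs@[8:6]=0x4 ⇒ si

plus si, dx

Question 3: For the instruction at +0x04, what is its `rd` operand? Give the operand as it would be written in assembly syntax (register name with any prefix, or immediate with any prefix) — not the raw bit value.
[04] 86 c3 → 0xc386
  opcode bits[15:12]=0xc: andi/RI
  rd: (w>>9)&0x7=0x1 → bx
  imm: (w>>0)&0x1ff=0x186 → #390

bx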